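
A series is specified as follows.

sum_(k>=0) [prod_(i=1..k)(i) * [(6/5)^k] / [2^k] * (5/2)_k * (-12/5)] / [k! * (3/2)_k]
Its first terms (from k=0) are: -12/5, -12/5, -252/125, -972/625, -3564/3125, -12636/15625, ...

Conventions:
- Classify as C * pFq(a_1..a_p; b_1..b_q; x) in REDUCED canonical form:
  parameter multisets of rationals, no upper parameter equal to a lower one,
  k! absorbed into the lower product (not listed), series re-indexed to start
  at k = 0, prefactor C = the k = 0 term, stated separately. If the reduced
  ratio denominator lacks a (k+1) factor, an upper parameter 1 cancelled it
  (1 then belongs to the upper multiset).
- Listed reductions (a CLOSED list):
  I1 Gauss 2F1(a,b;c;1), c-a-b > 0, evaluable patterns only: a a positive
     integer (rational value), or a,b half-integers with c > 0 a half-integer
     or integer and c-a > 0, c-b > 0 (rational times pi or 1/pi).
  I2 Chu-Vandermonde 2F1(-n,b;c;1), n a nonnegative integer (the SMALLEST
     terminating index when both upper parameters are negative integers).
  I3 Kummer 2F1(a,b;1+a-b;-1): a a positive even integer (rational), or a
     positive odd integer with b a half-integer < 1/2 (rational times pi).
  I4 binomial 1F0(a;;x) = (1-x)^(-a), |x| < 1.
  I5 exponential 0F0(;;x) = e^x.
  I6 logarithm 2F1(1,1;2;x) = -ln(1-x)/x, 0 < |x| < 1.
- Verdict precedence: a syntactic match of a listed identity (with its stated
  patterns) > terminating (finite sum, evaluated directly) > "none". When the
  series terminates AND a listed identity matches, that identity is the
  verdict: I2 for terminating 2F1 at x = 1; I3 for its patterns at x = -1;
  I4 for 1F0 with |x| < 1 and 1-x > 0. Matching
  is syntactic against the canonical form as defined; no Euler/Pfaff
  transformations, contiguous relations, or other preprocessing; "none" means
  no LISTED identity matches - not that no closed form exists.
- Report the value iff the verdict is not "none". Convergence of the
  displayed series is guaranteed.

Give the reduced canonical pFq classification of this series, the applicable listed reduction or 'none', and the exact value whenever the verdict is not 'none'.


This is -12/5 * 2F1(1, 5/2; 3/2; 3/5) in reduced canonical form. Verdict: none. A 2F1 with upper {1, 5/2} fits none of I1-I6 at x = 3/5; the sum runs forever.

The tell: x = (3/5) and the running product (prefactor -12/5) telescopes to a rising factorial.
Ratio: r(k) = (3/5) * (k+1) (k+5/2) / [(k+3/2) (k+1)] - rational in k. x = (3/5); t_0 = -12/5; negate the roots.


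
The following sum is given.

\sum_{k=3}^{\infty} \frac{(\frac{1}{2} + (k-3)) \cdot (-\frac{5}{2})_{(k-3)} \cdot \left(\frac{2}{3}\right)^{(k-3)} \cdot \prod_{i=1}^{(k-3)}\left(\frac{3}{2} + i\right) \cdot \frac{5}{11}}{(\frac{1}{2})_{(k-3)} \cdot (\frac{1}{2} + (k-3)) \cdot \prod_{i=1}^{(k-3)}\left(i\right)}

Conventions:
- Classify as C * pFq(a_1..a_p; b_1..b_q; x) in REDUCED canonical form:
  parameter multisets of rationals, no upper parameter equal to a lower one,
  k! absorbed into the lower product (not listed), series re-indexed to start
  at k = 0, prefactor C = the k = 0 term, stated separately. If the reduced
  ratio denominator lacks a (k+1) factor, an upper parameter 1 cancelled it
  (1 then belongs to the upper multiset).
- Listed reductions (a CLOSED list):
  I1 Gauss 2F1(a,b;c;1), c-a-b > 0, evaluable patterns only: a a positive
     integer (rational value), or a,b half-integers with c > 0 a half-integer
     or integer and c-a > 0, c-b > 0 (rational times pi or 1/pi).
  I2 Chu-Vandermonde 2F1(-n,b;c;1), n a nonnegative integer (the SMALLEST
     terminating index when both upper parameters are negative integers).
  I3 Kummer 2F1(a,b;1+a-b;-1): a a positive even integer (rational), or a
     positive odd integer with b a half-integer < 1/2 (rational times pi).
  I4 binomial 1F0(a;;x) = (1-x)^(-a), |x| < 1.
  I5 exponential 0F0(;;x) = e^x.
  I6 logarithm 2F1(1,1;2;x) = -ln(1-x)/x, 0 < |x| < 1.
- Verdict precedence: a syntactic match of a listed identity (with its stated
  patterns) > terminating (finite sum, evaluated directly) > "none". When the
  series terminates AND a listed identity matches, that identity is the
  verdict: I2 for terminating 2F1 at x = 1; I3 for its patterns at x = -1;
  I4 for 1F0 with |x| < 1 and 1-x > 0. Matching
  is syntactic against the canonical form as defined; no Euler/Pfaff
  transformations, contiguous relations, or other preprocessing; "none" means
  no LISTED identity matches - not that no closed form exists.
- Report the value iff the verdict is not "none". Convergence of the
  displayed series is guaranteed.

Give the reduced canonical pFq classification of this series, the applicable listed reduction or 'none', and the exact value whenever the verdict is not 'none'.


With C = \frac{5}{11}: the canonical form is 2F1(-\frac{5}{2}, \frac{5}{2}; \frac{1}{2}; \frac{2}{3}). Verdict: none here - no I1-I6 shape fits x = \frac{2}{3} with lower {\frac{1}{2}}.

Key observation: with t_0 = \frac{5}{11}, the factor k + 1/2 cancels (top and bottom), leaving prefactor 5/11.
Ratio: r(k) = \frac{2}{3} * (k-\frac{5}{2}) (k+\frac{5}{2}) / [(k+\frac{1}{2}) (k+1)] ; factor over Q: parameters, x = \frac{2}{3}, and C = \frac{5}{11}.


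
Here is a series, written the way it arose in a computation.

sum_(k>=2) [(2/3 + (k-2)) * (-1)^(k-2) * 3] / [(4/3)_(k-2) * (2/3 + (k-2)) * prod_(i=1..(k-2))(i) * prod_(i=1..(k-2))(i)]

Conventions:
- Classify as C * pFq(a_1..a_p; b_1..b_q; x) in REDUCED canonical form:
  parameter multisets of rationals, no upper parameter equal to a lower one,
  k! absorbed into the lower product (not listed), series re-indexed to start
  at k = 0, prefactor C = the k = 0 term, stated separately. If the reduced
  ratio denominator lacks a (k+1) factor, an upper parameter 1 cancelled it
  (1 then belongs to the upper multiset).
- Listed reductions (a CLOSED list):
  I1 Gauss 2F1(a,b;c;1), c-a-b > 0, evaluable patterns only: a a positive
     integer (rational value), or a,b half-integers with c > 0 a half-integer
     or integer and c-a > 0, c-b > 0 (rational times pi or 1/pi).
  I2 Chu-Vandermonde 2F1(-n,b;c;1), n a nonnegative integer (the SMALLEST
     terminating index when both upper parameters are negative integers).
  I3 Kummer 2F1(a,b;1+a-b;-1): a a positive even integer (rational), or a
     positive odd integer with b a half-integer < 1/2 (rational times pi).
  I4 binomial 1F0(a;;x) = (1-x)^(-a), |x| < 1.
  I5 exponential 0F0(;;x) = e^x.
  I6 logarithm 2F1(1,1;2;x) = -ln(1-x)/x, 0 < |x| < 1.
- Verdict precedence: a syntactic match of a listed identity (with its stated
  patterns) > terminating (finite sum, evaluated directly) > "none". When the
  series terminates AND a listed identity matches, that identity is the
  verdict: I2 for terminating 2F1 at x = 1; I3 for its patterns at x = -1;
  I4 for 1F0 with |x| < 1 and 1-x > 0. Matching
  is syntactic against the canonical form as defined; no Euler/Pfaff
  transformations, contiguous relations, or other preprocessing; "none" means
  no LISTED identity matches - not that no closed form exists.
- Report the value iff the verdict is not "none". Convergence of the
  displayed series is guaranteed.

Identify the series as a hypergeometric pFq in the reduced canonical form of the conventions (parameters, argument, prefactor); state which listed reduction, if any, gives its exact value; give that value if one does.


With C = 3: the canonical form is 0F2(-; 1, 4/3; -1). Verdict: none - this 0F2 at x = -1 matches no listed pattern, and upper {-} holds no stopper.

First insight: from the first term 3: the factor k + 2/3 cancels (top and bottom), leaving prefactor 3.
Ratio: r(k) = (-1) * 1 / [(k+1) (k+4/3) (k+1)] - rational; roots negated = parameters, x = (-1), C = 3.


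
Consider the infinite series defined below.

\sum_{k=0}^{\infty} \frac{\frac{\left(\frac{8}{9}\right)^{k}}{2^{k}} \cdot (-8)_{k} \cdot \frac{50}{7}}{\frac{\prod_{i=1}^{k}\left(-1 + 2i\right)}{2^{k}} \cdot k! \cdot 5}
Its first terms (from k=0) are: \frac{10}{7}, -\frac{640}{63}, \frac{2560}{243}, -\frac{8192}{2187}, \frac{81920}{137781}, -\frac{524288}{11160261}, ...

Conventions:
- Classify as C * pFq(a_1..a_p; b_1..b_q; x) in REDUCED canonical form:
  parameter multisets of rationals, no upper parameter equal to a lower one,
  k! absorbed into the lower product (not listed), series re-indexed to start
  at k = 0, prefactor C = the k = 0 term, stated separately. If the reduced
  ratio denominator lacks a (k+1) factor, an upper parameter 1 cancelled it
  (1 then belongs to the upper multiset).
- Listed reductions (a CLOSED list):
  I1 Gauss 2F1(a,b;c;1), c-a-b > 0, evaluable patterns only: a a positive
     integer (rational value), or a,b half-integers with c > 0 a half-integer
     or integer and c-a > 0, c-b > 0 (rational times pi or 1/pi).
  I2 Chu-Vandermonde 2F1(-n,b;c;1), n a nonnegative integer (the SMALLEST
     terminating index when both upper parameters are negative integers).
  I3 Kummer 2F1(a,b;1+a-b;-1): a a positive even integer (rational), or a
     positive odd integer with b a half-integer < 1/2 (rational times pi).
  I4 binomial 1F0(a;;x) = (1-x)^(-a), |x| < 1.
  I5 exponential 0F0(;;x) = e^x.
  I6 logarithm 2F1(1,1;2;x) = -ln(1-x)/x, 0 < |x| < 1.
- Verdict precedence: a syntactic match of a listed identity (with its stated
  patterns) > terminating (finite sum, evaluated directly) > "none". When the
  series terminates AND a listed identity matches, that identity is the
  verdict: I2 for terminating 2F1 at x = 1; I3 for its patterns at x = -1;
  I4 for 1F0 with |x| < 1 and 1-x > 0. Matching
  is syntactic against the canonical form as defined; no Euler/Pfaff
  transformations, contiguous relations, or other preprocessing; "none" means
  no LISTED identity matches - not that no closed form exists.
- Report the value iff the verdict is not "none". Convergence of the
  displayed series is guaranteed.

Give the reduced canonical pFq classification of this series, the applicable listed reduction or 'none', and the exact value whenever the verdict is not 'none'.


Key step: t_0 = \frac{10}{7} here, and the lower odd product (C = 10/7, x = 4/9) is 2^k (1/2)_k.
Term ratio: r(k) = \frac{4}{9} * (k-8) / [(k+\frac{1}{2}) (k+1)] - poly over poly, x = \frac{4}{9} from leading terms; C = \frac{10}{7} at k = 0.

Reduced: x = \frac{4}{9}, 1F1, upper = {-8}, lower = {\frac{1}{2}}, C = \frac{10}{7}. Verdict: terminating - upper -8 stops the sum at k = 8; the 9 terms are added exactly. Value: -\frac{169984913119198}{122159491489035}.


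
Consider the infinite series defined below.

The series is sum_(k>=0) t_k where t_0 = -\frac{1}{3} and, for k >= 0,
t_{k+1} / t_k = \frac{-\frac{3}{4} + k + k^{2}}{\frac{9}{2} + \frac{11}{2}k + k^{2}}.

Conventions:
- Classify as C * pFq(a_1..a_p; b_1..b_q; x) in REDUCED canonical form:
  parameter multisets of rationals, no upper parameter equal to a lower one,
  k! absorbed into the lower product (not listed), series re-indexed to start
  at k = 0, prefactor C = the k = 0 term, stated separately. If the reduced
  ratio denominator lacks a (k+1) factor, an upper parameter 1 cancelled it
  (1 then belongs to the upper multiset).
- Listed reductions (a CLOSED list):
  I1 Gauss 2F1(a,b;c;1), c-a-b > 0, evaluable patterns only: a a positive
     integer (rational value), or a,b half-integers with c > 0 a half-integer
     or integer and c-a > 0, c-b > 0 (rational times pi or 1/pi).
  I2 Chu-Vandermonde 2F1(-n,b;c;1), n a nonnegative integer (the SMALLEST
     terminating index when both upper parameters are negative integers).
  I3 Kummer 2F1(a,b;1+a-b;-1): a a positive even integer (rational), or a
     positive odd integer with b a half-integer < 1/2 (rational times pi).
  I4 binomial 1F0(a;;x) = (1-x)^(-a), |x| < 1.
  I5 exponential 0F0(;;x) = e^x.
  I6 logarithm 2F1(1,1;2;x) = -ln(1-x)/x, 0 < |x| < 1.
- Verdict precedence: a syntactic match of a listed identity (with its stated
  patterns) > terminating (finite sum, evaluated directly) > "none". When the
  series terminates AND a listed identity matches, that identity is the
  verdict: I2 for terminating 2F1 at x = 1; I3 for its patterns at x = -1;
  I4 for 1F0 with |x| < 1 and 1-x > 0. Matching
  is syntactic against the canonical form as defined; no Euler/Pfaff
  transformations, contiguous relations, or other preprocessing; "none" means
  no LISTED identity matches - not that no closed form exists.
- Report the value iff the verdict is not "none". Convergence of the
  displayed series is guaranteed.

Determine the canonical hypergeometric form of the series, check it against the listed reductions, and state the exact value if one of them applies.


At argument 1: a 2F1 with upper {-\frac{1}{2}, \frac{3}{2}}, lower {\frac{9}{2}}, scaled by C = -\frac{1}{3}. Verdict: this is the half-integer Gauss pattern (I1) (x = 1; upper {-\frac{1}{2}, \frac{3}{2}} half-integers, c = \frac{9}{2} in the evaluable pattern). Its exact value is \left(-\frac{175}{2048}\right) \cdot \pi.

First insight: from the first term -\frac{1}{3}: the expanded ratio factors over Q; C = -1/3, roots give parameters.
Term ratio: r(k) = 1 * (k-\frac{1}{2}) (k+\frac{3}{2}) / [(k+\frac{9}{2}) (k+1)] - rational in k, leading ratio 1; with t_0 = -\frac{1}{3}, classification follows.


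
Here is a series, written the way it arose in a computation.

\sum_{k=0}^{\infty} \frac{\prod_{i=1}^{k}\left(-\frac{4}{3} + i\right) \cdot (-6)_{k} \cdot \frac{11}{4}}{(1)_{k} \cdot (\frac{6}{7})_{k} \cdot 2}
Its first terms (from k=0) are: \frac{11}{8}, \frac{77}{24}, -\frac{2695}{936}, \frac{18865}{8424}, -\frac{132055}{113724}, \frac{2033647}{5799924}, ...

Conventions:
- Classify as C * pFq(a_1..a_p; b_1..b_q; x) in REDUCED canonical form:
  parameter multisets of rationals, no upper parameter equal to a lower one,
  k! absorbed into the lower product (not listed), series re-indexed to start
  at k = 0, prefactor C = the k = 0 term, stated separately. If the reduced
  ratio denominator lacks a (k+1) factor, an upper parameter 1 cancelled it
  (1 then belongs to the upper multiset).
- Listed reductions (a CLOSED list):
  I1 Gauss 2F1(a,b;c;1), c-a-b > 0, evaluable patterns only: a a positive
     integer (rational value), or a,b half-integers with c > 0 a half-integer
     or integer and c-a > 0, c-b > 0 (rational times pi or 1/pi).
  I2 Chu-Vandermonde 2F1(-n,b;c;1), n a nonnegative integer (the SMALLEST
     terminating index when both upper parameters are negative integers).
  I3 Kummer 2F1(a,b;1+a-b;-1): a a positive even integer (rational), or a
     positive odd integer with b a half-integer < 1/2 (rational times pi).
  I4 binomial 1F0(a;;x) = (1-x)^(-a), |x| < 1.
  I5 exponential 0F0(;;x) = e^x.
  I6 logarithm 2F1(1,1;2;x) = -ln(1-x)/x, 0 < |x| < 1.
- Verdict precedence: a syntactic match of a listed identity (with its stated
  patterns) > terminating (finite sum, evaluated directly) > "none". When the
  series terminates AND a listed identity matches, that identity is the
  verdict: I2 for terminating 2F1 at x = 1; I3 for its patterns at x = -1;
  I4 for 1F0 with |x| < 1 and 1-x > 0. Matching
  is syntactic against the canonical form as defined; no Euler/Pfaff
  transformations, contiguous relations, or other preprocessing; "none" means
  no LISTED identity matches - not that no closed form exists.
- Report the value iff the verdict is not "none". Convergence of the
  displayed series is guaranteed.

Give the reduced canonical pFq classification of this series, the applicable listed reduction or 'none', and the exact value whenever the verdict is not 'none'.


Prefactor \frac{11}{8}, argument 1: 2F1 with upper {-6, -\frac{1}{3}} over lower {\frac{6}{7}}. Verdict: the Chu-Vandermonde identity I2 applies (terminating 2F1 at x = 1 with n = 6, b = -1/3, c = \frac{6}{7}). Sum: \frac{508106225}{164628612}.

The tell: from the first term \frac{11}{8}: the constant factors (C = 11/8) combine into one prefactor.
Term ratio: r(k) = 1 * (k-6) (k-\frac{1}{3}) / [(k+\frac{6}{7}) (k+1)] - rational; roots negated = parameters, x = 1, C = \frac{11}{8}.


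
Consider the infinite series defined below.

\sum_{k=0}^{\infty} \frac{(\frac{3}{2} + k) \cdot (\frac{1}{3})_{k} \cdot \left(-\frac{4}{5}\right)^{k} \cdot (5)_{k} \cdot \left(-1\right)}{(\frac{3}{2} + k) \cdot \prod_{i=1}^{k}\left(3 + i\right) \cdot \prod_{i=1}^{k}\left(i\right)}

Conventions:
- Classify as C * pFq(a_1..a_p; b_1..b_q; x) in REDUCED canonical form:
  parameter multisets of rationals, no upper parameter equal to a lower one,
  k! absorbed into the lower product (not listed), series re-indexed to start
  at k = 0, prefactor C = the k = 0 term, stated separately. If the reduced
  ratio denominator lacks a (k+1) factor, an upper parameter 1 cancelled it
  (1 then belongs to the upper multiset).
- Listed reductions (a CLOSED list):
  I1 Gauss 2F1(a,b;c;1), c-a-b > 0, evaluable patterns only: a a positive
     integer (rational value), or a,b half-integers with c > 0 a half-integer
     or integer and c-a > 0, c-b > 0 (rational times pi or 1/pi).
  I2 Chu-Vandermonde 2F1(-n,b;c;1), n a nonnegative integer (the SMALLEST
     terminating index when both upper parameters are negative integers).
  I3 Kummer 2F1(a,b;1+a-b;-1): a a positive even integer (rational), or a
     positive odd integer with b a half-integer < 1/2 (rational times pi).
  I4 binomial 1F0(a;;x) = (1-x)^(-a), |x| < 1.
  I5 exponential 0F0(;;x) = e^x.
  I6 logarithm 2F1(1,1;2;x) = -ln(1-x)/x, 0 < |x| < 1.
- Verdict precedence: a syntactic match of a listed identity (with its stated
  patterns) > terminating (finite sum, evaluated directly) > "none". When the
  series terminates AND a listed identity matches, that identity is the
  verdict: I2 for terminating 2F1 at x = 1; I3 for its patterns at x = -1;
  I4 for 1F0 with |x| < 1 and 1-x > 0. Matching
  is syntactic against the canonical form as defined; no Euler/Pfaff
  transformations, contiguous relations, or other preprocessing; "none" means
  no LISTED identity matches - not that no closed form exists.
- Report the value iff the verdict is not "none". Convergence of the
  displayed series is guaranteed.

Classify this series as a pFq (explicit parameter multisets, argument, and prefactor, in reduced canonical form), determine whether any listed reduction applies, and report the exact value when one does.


This is -1 * 2F1(\frac{1}{3}, 5; 4; -\frac{4}{5}) in reduced canonical form. Verdict: none. Every listed pattern misses the 2F1 form at -\frac{4}{5}, upper {\frac{1}{3}, 5}.

Key observation: from the first term -1: the lower running product (C = -1, x = -4/5) is a rising factorial.
Term ratio: r(k) = -\frac{4}{5} * (k+\frac{1}{3}) (k+5) / [(k+4) (k+1)] ; factor over Q: parameters, x = -\frac{4}{5}, and C = -1.


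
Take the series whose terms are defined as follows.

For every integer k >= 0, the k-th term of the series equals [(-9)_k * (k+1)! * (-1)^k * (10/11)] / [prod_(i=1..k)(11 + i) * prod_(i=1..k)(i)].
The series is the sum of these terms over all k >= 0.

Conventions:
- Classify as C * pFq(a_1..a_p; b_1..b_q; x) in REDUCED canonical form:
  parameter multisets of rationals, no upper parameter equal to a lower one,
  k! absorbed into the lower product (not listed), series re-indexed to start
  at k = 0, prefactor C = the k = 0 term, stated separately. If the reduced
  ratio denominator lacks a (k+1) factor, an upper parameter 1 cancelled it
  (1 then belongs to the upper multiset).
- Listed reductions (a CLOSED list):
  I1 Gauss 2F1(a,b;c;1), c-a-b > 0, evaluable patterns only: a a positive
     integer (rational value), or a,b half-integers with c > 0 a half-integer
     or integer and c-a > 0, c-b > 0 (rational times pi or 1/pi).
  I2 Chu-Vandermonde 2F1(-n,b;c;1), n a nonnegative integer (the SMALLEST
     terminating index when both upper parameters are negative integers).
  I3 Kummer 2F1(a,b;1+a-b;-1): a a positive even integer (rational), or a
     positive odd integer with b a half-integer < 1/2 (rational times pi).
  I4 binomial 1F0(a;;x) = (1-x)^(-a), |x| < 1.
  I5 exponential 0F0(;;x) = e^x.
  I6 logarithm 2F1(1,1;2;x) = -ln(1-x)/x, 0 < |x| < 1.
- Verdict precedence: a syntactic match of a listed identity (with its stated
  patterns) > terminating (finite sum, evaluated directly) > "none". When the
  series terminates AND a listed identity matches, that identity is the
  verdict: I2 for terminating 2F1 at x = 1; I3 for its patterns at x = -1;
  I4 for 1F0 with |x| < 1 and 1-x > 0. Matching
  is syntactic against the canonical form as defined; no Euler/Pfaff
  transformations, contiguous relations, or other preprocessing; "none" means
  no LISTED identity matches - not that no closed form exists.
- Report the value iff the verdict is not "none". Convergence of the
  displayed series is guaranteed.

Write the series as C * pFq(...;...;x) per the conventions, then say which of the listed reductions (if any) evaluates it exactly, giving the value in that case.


Prefactor 10/11, argument -1: 2F1 with upper {-9, 2} over lower {12}. Verdict: Kummer's theorem (I3) matches (x = -1; c = 12 equals 1+a-b for upper {-9, 2}: listed pattern). Exact value: 5.

First insight: from the first term 10/11: the factorial ratio (C = 10/11, x = -1) (k+a-1)!/(a-1)! is a rising factorial (a)_k.
Adjacent-term ratio: r(k) = (-1) * (k-9) (k+2) / [(k+12) (k+1)] - rational; roots negated = parameters, x = (-1), C = 10/11.


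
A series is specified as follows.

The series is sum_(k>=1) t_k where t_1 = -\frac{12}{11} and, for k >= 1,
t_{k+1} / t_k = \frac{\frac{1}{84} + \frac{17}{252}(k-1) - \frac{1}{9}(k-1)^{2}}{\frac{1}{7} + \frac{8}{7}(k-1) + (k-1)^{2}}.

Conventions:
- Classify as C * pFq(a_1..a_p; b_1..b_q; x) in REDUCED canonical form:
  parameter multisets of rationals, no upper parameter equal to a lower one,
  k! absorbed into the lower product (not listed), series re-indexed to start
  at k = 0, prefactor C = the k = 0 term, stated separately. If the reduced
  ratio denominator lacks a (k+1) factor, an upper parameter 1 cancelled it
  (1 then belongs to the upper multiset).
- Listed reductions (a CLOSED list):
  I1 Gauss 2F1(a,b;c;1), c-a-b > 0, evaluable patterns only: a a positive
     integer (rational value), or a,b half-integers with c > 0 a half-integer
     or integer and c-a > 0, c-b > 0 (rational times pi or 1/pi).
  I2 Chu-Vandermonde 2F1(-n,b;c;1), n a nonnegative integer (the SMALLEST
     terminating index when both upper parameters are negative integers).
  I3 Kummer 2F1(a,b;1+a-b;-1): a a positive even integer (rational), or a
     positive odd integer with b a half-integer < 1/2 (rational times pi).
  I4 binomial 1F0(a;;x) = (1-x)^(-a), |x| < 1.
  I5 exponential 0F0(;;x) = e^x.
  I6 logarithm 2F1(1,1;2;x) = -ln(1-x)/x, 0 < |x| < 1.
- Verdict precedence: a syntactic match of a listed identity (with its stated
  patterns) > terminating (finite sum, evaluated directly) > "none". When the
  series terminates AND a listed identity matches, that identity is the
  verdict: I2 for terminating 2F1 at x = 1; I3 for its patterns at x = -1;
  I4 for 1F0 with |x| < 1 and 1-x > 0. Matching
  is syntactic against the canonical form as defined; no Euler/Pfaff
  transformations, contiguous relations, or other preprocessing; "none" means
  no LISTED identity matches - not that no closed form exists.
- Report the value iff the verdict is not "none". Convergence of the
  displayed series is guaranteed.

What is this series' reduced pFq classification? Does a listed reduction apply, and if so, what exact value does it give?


This is -\frac{12}{11} * 1F0(-\frac{3}{4}; -; -\frac{1}{9}) in reduced canonical form. Verdict: binomial (I4) matches (the 1F0 binomial series: exponent 3/4, x = -\frac{1}{9}). Sum: \left(-\frac{12}{11}\right) \cdot \left(\frac{10}{9}\right)^{\frac{3}{4}}.

Key step: with t_0 = -\frac{12}{11}, the parameter 1/7 appears in both the upper and lower lists and cancels.
Ratio: r(k) = -\frac{1}{9} * (k-\frac{3}{4}) / [(k+1)] - rational; roots negated = parameters, x = -\frac{1}{9}, C = -\frac{12}{11}.


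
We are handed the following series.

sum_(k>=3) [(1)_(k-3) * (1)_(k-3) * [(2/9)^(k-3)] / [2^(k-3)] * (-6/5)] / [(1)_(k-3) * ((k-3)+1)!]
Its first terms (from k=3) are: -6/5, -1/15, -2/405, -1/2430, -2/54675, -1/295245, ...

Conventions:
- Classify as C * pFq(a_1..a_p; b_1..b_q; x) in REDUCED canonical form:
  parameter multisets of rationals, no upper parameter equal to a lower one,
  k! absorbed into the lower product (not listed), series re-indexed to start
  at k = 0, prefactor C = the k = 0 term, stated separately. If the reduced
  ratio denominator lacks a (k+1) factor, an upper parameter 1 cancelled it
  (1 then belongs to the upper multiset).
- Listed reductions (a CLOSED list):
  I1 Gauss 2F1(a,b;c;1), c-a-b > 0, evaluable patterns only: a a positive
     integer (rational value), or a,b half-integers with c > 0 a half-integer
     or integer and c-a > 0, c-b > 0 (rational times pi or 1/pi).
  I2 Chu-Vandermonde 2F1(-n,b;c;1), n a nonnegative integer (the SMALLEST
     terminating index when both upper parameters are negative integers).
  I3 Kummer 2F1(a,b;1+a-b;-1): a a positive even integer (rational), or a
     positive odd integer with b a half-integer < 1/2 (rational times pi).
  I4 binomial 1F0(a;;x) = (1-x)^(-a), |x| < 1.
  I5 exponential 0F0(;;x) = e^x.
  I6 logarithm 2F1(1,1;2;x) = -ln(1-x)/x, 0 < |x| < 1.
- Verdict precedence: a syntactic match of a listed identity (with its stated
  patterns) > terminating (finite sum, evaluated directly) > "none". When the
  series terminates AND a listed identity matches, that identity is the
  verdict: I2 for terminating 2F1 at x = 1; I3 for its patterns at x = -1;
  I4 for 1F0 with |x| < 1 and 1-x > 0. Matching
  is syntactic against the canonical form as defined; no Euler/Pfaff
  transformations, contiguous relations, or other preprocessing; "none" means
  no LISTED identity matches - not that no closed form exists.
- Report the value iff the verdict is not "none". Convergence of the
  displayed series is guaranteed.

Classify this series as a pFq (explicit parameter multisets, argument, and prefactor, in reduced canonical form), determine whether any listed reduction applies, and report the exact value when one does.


Classification (C = -6/5): 2F1 with upper {1, 1}, lower {2}, argument x = 1/9. Verdict at x = 1/9: the I6 logarithm reduction matches (the logarithm: parameters (1,1;2), x = 1/9). Value: (54/5) * ln(8/9).

First insight: t_0 = -6/5 here, and the two k-th powers (C = -6/5, x = 1/9) combine into one argument.
Ratio: r(k) = (1/9) * (k+1) (k+1) / [(k+2) (k+1)] - poly over poly, x = (1/9) from leading terms; C = -6/5 at k = 0.


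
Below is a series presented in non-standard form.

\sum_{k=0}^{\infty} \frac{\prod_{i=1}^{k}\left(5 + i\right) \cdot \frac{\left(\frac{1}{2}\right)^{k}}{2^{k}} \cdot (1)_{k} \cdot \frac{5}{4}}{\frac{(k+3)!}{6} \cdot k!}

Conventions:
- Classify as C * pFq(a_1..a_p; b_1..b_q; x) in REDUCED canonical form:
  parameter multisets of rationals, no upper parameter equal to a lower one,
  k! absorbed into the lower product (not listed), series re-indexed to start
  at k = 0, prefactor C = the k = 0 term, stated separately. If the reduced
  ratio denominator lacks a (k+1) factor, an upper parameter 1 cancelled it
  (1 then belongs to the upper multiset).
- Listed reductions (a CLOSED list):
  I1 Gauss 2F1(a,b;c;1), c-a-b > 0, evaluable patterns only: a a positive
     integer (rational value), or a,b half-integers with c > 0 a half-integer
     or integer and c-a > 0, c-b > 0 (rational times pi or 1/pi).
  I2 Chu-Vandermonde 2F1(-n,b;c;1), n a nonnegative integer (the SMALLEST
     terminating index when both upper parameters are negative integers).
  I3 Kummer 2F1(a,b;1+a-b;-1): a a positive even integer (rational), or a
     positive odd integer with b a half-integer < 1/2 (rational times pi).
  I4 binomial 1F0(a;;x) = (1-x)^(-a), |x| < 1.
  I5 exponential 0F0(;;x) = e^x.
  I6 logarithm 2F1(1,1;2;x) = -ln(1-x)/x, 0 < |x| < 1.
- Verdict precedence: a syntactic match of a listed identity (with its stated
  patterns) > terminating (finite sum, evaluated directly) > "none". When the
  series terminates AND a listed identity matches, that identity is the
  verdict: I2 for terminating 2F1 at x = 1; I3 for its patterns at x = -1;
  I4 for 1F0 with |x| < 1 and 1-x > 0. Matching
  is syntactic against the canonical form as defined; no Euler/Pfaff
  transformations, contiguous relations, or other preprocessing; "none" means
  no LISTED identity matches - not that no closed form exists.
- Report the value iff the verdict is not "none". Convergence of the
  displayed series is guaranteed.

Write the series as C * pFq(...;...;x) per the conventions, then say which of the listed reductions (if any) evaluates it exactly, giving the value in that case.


Reduced: x = \frac{1}{4}, 2F1, upper = {1, 6}, lower = {4}, C = \frac{5}{4}. Verdict: no listed reduction: x = \frac{1}{4} and upper {1, 6} fail every I1-I6 pattern.

Key observation: t_0 = \frac{5}{4} here, and the two k-th powers (C = 5/4) combine into one argument.
Adjacent-term ratio: r(k) = \frac{1}{4} * (k+1) (k+6) / [(k+4) (k+1)] ; factor over Q: parameters, x = \frac{1}{4}, and C = \frac{5}{4}.


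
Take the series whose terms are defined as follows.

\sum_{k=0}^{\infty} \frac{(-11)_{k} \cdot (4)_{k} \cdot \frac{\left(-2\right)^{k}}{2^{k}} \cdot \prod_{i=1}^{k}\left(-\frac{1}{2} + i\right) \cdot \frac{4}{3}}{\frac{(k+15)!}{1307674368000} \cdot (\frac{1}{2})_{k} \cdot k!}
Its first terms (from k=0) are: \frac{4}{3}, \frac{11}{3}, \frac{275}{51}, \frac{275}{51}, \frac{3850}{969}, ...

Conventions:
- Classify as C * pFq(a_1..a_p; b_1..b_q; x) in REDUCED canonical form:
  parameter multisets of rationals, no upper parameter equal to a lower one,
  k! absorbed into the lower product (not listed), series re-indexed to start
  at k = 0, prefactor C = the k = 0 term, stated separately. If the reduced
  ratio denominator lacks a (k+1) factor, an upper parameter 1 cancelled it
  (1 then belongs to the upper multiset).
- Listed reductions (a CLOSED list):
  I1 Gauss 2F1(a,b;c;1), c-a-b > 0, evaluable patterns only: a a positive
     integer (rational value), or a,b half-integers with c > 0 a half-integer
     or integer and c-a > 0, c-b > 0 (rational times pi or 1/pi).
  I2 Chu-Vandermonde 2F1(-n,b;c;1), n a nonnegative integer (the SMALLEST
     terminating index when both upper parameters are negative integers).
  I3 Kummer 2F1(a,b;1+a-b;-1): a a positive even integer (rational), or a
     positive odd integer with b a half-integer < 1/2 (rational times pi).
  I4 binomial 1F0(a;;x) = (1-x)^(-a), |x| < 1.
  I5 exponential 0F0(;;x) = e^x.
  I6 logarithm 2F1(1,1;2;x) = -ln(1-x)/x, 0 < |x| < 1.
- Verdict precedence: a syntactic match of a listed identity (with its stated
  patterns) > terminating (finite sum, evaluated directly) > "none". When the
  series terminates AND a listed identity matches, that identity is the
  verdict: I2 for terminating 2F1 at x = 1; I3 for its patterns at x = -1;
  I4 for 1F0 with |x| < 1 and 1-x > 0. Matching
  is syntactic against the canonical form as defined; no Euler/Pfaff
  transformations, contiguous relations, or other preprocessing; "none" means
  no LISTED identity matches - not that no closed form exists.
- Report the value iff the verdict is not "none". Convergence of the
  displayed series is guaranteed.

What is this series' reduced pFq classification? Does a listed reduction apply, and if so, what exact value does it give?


Key observation: t_0 = \frac{4}{3} here, and the parameter 1/2 appears in both the upper and lower lists and cancels.
Step ratio: r(k) = -1 * (k-11) (k+4) / [(k+16) (k+1)] - poly over poly, x = -1 from leading terms; C = \frac{4}{3} at k = 0.

This is \frac{4}{3} * 2F1(-11, 4; 16; -1) in reduced canonical form. Verdict: Kummer's theorem (I3) fires (x = -1; c = 16 equals 1+a-b for upper {-11, 4}: listed pattern). Sum: \frac{70}{3}.


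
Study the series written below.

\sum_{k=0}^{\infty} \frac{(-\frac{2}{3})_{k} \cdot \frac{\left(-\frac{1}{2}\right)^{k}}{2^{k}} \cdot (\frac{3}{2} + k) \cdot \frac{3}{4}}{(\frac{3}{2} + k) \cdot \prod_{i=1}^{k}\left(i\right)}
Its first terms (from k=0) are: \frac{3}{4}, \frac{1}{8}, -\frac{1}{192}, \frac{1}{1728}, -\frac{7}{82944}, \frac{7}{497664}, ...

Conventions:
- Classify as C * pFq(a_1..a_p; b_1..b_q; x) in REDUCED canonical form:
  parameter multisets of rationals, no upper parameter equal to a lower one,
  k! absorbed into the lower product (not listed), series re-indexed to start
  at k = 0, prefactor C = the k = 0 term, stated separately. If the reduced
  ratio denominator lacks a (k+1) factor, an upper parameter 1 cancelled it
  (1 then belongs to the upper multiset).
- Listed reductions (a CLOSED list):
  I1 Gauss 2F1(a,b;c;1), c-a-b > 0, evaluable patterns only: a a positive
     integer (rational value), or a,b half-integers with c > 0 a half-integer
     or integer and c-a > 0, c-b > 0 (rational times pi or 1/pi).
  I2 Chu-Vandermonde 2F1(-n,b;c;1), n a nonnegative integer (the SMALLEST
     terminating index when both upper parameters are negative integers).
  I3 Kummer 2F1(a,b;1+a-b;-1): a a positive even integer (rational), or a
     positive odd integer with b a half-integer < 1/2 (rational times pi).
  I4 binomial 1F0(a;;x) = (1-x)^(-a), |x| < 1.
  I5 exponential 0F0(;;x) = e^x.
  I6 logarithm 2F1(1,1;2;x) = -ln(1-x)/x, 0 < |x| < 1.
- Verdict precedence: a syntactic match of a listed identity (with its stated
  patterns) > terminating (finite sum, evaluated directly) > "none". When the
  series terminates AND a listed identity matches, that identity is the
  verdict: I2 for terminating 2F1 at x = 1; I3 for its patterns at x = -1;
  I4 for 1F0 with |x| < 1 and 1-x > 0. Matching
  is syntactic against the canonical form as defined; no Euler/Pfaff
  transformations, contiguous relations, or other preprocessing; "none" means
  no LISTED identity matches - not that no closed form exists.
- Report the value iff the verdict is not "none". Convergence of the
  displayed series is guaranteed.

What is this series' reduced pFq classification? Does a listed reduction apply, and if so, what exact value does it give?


Prefactor \frac{3}{4}, argument -\frac{1}{4}: 1F0 with upper {-\frac{2}{3}} over lower {-}. Verdict (x = -\frac{1}{4}): the binomial series (I4) applies (the 1F0 binomial series: exponent 2/3, x = -\frac{1}{4}). Exact value: \frac{3}{4} \cdot \left(\frac{5}{4}\right)^{\frac{2}{3}}.

Key observation: with t_0 = \frac{3}{4}, the product of the first k integers (C = 3/4, x = -1/4) is k!.
Consecutive-term ratio: r(k) = -\frac{1}{4} * (k-\frac{2}{3}) / [(k+1)] - rational in k, leading ratio -\frac{1}{4}; with t_0 = \frac{3}{4}, classification follows.


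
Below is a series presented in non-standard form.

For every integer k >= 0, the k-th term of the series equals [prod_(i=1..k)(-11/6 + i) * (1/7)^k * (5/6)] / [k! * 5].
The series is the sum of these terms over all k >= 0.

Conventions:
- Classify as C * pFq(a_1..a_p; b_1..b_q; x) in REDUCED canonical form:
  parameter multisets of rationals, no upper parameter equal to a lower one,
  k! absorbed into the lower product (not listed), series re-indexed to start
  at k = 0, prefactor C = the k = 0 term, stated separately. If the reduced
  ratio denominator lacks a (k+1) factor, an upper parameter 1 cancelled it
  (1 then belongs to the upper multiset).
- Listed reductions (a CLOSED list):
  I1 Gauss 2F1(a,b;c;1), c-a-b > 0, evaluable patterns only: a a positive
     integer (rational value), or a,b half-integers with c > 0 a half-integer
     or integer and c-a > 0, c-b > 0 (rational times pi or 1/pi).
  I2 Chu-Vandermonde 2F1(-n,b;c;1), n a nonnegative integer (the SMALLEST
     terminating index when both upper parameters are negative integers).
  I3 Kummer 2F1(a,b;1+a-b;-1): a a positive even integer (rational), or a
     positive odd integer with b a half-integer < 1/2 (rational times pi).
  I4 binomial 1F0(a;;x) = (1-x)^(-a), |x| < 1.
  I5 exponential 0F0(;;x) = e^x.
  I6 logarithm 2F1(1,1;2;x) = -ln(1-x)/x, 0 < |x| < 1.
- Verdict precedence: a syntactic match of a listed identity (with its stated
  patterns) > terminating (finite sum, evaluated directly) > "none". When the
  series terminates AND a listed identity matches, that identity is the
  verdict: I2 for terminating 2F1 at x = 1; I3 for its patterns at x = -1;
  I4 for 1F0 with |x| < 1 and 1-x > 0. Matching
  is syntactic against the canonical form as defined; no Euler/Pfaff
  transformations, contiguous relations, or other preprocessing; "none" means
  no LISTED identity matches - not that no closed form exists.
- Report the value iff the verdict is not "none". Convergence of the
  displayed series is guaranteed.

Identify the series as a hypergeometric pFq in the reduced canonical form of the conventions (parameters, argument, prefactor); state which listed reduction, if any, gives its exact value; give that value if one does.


This is 1/6 * 1F0(-5/6; -; 1/7) in reduced canonical form. Verdict: the binomial series (I4) applies (the 1F0 binomial series: exponent 5/6, x = 1/7). Sum: (1/6) * (6/7)^(5/6).

Key observation: with t_0 = 1/6, the running product (prefactor 1/6) telescopes to a rising factorial.
Step ratio: r(k) = (1/7) * (k-5/6) / [(k+1)] - rational in k. x = (1/7); t_0 = 1/6; negate the roots.


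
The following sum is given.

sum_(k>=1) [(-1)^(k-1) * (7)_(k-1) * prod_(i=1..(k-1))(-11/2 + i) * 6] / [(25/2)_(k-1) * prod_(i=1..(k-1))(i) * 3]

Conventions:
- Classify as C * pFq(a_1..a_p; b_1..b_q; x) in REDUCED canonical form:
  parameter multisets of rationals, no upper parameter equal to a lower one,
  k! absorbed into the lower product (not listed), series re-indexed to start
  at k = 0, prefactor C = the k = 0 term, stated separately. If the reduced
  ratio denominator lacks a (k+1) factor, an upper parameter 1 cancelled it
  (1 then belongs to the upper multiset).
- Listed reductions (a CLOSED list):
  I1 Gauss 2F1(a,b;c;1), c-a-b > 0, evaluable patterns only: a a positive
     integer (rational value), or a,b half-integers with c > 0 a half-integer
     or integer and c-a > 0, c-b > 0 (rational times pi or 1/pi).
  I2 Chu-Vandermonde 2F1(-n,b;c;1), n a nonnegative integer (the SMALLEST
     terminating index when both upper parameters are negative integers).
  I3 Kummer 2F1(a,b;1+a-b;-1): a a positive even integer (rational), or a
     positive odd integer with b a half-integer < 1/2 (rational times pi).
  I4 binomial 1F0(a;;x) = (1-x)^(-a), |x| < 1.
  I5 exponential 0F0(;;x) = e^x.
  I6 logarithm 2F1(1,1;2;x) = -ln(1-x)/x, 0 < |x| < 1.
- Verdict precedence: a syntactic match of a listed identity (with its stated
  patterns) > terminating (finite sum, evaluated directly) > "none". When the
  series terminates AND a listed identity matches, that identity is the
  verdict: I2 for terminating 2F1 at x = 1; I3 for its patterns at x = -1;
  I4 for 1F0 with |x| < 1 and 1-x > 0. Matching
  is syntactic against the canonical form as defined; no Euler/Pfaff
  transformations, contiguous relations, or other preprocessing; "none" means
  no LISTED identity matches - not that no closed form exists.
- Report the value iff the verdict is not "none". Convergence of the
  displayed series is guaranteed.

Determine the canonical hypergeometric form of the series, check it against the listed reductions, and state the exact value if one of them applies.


At argument -1: a 2F1 with upper {-9/2, 7}, lower {25/2}, scaled by C = 2. Verdict: Kummer (I3) fires (x = -1; c = 25/2 equals 1+a-b for upper {-9/2, 7}: listed pattern). Its exact value is (334639305/67108864) * pi.

Structural cue: from the first term 2: the product of the first k integers (C = 2, x = -1) is k!.
Adjacent-term ratio: r(k) = (-1) * (k-9/2) (k+7) / [(k+25/2) (k+1)] ; factor over Q: parameters, x = (-1), and C = 2.


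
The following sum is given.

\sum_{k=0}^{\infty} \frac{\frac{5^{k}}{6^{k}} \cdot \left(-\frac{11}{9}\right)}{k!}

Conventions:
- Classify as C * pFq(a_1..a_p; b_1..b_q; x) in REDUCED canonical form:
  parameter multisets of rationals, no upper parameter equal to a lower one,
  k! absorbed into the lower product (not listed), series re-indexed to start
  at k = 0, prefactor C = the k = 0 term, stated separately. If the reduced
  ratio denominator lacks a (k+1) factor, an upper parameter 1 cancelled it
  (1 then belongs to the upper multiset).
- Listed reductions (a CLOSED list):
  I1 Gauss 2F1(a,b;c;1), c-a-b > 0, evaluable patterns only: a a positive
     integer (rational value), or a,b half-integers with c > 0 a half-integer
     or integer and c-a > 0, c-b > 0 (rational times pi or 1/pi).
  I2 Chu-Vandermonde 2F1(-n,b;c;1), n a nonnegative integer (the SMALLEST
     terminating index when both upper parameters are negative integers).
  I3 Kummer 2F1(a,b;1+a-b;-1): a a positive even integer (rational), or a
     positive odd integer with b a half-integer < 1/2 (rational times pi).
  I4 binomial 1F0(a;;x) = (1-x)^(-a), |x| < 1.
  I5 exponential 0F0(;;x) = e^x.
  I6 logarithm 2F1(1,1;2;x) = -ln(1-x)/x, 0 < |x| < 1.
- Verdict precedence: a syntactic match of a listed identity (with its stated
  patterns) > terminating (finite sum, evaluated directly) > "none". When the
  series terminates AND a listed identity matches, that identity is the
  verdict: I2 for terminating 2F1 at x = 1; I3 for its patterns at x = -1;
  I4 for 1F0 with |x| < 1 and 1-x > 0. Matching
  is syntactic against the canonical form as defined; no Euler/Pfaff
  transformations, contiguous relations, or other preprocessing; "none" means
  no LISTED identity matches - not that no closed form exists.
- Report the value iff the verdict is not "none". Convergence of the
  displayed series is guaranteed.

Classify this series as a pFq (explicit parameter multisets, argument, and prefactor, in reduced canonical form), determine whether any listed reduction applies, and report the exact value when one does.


This is -\frac{11}{9} * 0F0(-; -; \frac{5}{6}) in reduced canonical form. Verdict at x = \frac{5}{6}: exponential (I5) matches (the 0F0 exponential series at x = \frac{5}{6}). Its exact value is \left(-\frac{11}{9}\right) \cdot e^{\frac{5}{6}}.

Key observation: t_0 = -\frac{11}{9} here, and the two geometric factors (C = -11/9) combine into one argument.
Step ratio: r(k) = \frac{5}{6} * 1 / [(k+1)] ; factor over Q: parameters, x = \frac{5}{6}, and C = -\frac{11}{9}.
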